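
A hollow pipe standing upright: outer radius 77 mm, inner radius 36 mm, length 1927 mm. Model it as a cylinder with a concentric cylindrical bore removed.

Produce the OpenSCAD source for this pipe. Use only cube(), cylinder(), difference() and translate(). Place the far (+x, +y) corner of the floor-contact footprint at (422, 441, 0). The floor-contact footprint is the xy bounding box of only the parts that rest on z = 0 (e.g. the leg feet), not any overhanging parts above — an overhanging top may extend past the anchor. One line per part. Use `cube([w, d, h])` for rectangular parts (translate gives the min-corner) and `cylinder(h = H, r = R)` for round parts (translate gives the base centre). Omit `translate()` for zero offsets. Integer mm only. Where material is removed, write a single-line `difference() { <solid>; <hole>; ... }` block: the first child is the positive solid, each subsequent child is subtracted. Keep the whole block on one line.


difference() { translate([345, 364, 0]) cylinder(h = 1927, r = 77); translate([345, 364, 0]) cylinder(h = 1927, r = 36); }


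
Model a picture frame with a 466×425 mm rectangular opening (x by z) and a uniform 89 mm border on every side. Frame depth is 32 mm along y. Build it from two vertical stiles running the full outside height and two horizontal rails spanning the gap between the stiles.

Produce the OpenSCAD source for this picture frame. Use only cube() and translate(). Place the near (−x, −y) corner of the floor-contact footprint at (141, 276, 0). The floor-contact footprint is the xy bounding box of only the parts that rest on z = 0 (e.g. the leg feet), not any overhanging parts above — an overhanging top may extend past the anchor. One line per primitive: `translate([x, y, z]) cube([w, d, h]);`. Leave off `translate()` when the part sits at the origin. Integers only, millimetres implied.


translate([141, 276, 0]) cube([89, 32, 603]);
translate([696, 276, 0]) cube([89, 32, 603]);
translate([230, 276, 0]) cube([466, 32, 89]);
translate([230, 276, 514]) cube([466, 32, 89]);


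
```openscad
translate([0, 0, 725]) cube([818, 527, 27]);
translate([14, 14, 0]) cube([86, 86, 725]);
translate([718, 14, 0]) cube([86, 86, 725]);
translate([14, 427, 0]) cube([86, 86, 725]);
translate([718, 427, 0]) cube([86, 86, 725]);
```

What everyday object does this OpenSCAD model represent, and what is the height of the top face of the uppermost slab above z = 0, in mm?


A table. The table height is 752 mm.

A 818×527×27 slab sits at z = 725 on four 86 mm square posts — a table. The top surface is at 725 + 27 = 752 mm.


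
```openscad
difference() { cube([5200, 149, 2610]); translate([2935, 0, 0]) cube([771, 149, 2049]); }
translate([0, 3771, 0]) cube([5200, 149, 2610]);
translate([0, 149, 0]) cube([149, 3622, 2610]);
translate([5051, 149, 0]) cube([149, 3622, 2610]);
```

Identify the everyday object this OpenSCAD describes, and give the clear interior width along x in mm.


A single room. The interior width is 4902 mm.

Four walls enclosing a rectangle with a door in the front wall — a room. Outside width 5200 minus two 149 mm walls gives 4902 mm.


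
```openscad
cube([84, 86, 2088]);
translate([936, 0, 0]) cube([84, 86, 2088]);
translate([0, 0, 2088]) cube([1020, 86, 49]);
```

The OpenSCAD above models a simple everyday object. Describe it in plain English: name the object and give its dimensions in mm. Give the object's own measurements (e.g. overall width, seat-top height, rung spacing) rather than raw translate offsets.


A door frame. The clear opening is 852 mm wide and 2088 mm high. Two 84 mm wide jambs, 86 mm deep, stand either side of the opening from the floor to the top of the opening. A 49 mm thick head sits across the top of both jambs, spanning the full outside width of the frame.


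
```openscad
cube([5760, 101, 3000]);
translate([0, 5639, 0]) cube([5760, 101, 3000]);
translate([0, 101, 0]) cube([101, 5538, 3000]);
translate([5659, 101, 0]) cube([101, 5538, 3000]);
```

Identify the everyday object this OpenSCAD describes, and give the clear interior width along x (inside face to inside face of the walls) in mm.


A house (or room) frame. The interior width is 5558 mm.

Four 3000 mm walls enclosing a rectangle with no floor or roof — a room or house frame. Outside width is 5760 mm and wall thickness is 101 mm, so the interior width is 5760 − 2 × 101 = 5558 mm.


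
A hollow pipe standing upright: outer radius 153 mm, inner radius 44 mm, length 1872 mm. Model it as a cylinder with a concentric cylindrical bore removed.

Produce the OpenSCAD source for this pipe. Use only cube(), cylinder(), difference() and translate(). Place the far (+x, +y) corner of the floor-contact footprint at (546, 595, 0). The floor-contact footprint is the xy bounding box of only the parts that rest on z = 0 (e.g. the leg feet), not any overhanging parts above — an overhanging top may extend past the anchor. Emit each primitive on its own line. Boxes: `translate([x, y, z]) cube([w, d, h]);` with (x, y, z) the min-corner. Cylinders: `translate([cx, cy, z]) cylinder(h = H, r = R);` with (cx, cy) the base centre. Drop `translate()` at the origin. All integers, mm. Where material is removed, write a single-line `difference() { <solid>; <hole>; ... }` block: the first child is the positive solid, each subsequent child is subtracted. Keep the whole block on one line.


difference() { translate([393, 442, 0]) cylinder(h = 1872, r = 153); translate([393, 442, 0]) cylinder(h = 1872, r = 44); }


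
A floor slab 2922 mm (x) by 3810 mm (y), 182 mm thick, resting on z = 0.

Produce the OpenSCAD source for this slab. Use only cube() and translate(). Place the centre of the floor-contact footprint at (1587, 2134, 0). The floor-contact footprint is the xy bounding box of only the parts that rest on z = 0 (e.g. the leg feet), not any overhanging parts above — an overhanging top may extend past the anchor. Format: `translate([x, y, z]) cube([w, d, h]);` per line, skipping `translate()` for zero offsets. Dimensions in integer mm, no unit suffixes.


translate([126, 229, 0]) cube([2922, 3810, 182]);


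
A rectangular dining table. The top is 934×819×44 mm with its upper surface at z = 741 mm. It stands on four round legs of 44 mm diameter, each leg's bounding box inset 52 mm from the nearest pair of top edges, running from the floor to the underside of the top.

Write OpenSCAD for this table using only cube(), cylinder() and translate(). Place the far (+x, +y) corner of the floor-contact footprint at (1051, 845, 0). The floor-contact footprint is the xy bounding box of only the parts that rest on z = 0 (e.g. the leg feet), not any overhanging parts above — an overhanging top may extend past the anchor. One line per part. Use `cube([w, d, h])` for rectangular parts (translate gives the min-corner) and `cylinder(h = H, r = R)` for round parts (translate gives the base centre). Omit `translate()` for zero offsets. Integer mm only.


translate([169, 78, 697]) cube([934, 819, 44]);
translate([243, 152, 0]) cylinder(h = 697, r = 22);
translate([1029, 152, 0]) cylinder(h = 697, r = 22);
translate([243, 823, 0]) cylinder(h = 697, r = 22);
translate([1029, 823, 0]) cylinder(h = 697, r = 22);


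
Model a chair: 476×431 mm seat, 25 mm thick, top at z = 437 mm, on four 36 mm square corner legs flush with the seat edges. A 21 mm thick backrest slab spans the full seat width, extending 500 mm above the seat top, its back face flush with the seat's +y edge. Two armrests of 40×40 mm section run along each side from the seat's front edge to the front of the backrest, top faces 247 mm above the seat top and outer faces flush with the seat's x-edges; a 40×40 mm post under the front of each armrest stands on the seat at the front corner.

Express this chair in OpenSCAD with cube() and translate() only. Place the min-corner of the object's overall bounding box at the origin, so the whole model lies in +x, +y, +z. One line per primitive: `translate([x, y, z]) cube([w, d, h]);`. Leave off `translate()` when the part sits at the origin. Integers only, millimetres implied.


translate([0, 0, 412]) cube([476, 431, 25]);
cube([36, 36, 412]);
translate([440, 0, 0]) cube([36, 36, 412]);
translate([0, 395, 0]) cube([36, 36, 412]);
translate([440, 395, 0]) cube([36, 36, 412]);
translate([0, 410, 437]) cube([476, 21, 500]);
translate([0, 0, 644]) cube([40, 410, 40]);
translate([436, 0, 644]) cube([40, 410, 40]);
translate([0, 0, 437]) cube([40, 40, 207]);
translate([436, 0, 437]) cube([40, 40, 207]);


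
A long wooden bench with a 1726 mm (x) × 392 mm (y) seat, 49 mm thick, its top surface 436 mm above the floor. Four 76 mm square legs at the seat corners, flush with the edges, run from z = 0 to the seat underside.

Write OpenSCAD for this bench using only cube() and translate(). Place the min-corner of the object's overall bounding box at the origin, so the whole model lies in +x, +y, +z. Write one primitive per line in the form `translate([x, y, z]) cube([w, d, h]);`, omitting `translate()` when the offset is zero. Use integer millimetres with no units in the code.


// leg_h = 436 − 49 = 387
translate([0, 0, 387]) cube([1726, 392, 49]);
cube([76, 76, 387]);
translate([0, 316, 0]) cube([76, 76, 387]);
translate([1650, 0, 0]) cube([76, 76, 387]);
translate([1650, 316, 0]) cube([76, 76, 387]);


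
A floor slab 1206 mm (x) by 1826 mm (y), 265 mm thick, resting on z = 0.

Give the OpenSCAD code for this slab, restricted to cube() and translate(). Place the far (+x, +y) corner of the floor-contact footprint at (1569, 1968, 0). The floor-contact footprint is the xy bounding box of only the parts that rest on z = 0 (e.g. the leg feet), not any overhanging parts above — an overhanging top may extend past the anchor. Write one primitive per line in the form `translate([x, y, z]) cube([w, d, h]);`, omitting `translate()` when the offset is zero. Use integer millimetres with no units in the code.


translate([363, 142, 0]) cube([1206, 1826, 265]);


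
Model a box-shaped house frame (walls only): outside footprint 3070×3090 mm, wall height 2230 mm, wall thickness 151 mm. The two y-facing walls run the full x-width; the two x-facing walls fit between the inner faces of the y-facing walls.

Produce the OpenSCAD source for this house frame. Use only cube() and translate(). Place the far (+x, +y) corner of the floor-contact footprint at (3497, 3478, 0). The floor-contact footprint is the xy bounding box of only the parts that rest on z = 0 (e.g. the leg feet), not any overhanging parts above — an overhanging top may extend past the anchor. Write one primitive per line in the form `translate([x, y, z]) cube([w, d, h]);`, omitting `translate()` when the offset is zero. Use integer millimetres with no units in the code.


translate([427, 388, 0]) cube([3070, 151, 2230]);
translate([427, 3327, 0]) cube([3070, 151, 2230]);
translate([427, 539, 0]) cube([151, 2788, 2230]);
translate([3346, 539, 0]) cube([151, 2788, 2230]);


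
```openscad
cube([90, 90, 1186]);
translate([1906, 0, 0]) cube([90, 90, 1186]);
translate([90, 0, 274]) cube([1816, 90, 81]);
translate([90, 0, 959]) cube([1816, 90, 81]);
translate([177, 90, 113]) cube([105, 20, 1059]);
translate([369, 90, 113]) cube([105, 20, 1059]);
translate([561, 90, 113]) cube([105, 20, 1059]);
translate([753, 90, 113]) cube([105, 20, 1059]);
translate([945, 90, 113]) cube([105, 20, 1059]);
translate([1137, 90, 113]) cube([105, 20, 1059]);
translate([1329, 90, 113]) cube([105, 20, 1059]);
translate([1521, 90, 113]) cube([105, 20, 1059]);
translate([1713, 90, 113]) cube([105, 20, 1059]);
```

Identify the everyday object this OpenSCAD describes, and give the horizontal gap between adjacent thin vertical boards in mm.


A fence section. The picket gap is 87 mm.

Two posts, two rails, 9 pickets — a fence section. Span 1816 mm holds 9 pickets of 105 mm with 10 equal gaps: ⌊(1816 − 9·105) / 10⌋ = 87 mm.


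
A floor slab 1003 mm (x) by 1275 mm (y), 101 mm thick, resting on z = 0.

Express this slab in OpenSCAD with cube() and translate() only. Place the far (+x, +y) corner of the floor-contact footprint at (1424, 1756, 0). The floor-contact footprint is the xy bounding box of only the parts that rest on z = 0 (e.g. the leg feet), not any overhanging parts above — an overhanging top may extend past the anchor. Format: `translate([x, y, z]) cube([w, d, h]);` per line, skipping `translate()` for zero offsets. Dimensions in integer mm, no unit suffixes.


translate([421, 481, 0]) cube([1003, 1275, 101]);


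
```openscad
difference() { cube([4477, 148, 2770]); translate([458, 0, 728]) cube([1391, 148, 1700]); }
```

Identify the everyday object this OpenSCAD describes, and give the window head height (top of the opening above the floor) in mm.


A wall with a window opening. The window head height is 2428 mm.

A wall with a rectangular opening subtracted — a window. Sill at z = 728, opening 1700 mm tall, so the head is at 728 + 1700 = 2428 mm.


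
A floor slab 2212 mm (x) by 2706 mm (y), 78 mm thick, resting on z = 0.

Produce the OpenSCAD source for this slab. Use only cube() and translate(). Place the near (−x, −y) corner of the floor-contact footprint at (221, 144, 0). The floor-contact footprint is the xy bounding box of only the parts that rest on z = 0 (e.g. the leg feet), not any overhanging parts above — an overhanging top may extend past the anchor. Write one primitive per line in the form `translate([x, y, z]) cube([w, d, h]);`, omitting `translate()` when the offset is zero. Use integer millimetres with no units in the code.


translate([221, 144, 0]) cube([2212, 2706, 78]);


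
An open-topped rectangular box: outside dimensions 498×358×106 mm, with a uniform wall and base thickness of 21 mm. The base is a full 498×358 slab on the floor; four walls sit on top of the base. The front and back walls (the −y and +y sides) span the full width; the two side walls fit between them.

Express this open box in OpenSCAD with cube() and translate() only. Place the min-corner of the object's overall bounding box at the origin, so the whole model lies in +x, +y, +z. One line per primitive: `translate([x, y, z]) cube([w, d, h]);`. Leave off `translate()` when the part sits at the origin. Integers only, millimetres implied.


cube([498, 358, 21]);
translate([0, 0, 21]) cube([498, 21, 85]);
translate([0, 337, 21]) cube([498, 21, 85]);
translate([0, 21, 21]) cube([21, 316, 85]);
translate([477, 21, 21]) cube([21, 316, 85]);


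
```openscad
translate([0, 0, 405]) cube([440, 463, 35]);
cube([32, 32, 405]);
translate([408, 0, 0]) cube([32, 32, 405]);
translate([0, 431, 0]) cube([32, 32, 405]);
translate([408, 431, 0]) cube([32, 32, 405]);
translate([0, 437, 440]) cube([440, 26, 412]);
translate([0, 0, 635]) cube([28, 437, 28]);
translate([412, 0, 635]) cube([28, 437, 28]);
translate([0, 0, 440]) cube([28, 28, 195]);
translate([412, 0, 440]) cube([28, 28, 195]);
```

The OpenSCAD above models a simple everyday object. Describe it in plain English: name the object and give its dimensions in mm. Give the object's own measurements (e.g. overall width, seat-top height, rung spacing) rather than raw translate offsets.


A chair. The seat is a 440×463×35 mm slab with its top at z = 440 mm, on four 32×32 mm corner legs (flush with the seat edges, standing on z = 0). A flat backrest 26 mm thick, 412 mm tall, spans the full seat width and rises from the seat top along its +y edge, rear face flush with the rear of the seat. Two armrests of 28×28 mm section run along each side from the seat's front edge to the front of the backrest, top faces 223 mm above the seat top and outer faces flush with the seat's x-edges; a 28×28 mm post under the front of each armrest stands on the seat at the front corner.


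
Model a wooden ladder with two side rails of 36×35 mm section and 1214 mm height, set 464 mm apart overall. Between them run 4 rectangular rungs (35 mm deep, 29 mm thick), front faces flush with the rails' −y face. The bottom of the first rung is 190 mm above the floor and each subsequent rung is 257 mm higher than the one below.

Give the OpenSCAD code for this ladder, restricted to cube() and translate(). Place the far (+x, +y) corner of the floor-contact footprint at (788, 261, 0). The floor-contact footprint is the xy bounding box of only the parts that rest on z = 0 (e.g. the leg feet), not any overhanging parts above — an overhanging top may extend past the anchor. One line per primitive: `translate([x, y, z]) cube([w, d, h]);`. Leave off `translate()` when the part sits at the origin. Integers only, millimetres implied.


translate([324, 226, 0]) cube([36, 35, 1214]);
translate([752, 226, 0]) cube([36, 35, 1214]);
translate([360, 226, 190]) cube([392, 35, 29]);
translate([360, 226, 447]) cube([392, 35, 29]);
translate([360, 226, 704]) cube([392, 35, 29]);
translate([360, 226, 961]) cube([392, 35, 29]);


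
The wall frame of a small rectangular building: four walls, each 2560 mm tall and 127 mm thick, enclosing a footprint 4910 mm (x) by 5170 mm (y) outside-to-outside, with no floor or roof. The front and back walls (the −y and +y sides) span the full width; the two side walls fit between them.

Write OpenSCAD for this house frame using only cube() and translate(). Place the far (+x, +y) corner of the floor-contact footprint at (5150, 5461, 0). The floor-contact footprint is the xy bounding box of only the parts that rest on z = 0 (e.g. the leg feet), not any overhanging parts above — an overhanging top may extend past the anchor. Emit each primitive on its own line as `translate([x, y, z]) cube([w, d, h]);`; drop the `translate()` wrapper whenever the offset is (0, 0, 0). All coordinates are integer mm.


translate([240, 291, 0]) cube([4910, 127, 2560]);
translate([240, 5334, 0]) cube([4910, 127, 2560]);
translate([240, 418, 0]) cube([127, 4916, 2560]);
translate([5023, 418, 0]) cube([127, 4916, 2560]);


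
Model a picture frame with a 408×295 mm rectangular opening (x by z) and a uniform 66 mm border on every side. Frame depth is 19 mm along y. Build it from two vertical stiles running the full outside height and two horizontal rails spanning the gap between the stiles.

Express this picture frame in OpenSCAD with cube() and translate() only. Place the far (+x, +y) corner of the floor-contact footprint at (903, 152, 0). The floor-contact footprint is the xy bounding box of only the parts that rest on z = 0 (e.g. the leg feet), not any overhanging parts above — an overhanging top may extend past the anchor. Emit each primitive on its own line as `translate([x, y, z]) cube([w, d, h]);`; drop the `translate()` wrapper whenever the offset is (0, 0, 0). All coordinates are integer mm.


translate([363, 133, 0]) cube([66, 19, 427]);
translate([837, 133, 0]) cube([66, 19, 427]);
translate([429, 133, 0]) cube([408, 19, 66]);
translate([429, 133, 361]) cube([408, 19, 66]);


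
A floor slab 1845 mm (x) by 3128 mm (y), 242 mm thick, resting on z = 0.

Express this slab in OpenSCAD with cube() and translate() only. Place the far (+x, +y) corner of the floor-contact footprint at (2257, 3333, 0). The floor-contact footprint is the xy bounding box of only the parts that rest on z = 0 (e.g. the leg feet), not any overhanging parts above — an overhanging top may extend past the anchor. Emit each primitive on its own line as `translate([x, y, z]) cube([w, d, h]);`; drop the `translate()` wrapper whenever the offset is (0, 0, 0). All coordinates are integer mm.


translate([412, 205, 0]) cube([1845, 3128, 242]);


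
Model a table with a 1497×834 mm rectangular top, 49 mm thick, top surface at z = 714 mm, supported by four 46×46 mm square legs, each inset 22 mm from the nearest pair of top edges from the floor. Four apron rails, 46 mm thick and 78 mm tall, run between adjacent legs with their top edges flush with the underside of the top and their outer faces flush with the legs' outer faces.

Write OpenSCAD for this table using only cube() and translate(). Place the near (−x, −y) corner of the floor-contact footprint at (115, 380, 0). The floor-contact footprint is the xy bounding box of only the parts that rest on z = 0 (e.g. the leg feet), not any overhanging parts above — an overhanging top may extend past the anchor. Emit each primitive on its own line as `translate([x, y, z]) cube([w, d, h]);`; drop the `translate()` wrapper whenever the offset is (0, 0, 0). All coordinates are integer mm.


translate([93, 358, 665]) cube([1497, 834, 49]);
translate([115, 380, 0]) cube([46, 46, 665]);
translate([1522, 380, 0]) cube([46, 46, 665]);
translate([115, 1124, 0]) cube([46, 46, 665]);
translate([1522, 1124, 0]) cube([46, 46, 665]);
translate([161, 380, 587]) cube([1361, 46, 78]);
translate([161, 1124, 587]) cube([1361, 46, 78]);
translate([115, 426, 587]) cube([46, 698, 78]);
translate([1522, 426, 587]) cube([46, 698, 78]);


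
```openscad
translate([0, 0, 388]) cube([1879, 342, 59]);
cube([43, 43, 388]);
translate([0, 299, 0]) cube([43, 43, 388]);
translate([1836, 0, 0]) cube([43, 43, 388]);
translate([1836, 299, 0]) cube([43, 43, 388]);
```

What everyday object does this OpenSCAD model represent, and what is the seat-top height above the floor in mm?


A bench. The seat-top height is 447 mm.

A long slab on four corner posts — a bench. The slab sits at z = 388 with thickness 59, so the top is 388 + 59 = 447 mm.


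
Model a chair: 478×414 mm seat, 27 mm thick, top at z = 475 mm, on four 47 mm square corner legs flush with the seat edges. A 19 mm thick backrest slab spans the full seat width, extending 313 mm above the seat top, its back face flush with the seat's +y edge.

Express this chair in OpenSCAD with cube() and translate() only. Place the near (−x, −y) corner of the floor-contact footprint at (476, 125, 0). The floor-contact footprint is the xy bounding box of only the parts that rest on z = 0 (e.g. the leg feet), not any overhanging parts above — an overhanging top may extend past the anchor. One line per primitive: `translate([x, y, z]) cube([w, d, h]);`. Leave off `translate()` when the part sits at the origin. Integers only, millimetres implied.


translate([476, 125, 448]) cube([478, 414, 27]);
translate([476, 125, 0]) cube([47, 47, 448]);
translate([907, 125, 0]) cube([47, 47, 448]);
translate([476, 492, 0]) cube([47, 47, 448]);
translate([907, 492, 0]) cube([47, 47, 448]);
translate([476, 520, 475]) cube([478, 19, 313]);


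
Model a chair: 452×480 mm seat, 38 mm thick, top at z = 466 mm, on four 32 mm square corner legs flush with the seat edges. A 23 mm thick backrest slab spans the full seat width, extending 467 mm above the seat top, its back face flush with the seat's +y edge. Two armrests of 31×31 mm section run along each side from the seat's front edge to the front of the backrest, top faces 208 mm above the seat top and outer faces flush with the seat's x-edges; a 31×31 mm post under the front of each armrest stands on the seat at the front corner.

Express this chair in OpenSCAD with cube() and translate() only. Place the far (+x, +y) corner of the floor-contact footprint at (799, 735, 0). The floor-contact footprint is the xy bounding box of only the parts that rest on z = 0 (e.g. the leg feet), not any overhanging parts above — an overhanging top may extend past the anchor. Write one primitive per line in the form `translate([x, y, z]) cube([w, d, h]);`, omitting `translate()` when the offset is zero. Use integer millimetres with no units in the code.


// leg_h = 466 - 38 = 428
// arm post h = 208 - 31 = 177
translate([347, 255, 428]) cube([452, 480, 38]);
translate([347, 255, 0]) cube([32, 32, 428]);
translate([767, 255, 0]) cube([32, 32, 428]);
translate([347, 703, 0]) cube([32, 32, 428]);
translate([767, 703, 0]) cube([32, 32, 428]);
translate([347, 712, 466]) cube([452, 23, 467]);
translate([347, 255, 643]) cube([31, 457, 31]);
translate([768, 255, 643]) cube([31, 457, 31]);
translate([347, 255, 466]) cube([31, 31, 177]);
translate([768, 255, 466]) cube([31, 31, 177]);


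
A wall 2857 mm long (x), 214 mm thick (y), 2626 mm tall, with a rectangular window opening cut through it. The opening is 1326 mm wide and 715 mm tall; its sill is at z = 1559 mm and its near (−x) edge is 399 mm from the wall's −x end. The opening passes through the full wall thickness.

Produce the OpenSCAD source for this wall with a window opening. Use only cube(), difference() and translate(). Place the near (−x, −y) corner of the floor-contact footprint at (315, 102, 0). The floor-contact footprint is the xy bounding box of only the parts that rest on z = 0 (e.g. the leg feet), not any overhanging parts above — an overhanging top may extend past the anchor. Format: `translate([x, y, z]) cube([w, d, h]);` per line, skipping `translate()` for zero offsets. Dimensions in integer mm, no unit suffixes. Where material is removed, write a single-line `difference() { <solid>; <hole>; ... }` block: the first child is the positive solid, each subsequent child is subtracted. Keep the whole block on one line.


difference() { translate([315, 102, 0]) cube([2857, 214, 2626]); translate([714, 102, 1559]) cube([1326, 214, 715]); }


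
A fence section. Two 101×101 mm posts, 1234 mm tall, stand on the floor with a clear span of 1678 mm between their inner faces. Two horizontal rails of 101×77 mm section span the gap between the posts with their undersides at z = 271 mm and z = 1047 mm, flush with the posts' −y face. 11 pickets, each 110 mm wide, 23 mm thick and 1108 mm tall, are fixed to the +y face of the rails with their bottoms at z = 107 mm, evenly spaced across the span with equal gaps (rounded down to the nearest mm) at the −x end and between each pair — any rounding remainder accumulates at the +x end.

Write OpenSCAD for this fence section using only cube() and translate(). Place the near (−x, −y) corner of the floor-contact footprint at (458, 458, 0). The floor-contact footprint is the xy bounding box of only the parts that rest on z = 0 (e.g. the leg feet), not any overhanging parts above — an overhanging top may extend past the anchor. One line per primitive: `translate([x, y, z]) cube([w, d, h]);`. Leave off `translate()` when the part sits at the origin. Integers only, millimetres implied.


translate([458, 458, 0]) cube([101, 101, 1234]);
translate([2237, 458, 0]) cube([101, 101, 1234]);
translate([559, 458, 271]) cube([1678, 101, 77]);
translate([559, 458, 1047]) cube([1678, 101, 77]);
translate([598, 559, 107]) cube([110, 23, 1108]);
translate([747, 559, 107]) cube([110, 23, 1108]);
translate([896, 559, 107]) cube([110, 23, 1108]);
translate([1045, 559, 107]) cube([110, 23, 1108]);
translate([1194, 559, 107]) cube([110, 23, 1108]);
translate([1343, 559, 107]) cube([110, 23, 1108]);
translate([1492, 559, 107]) cube([110, 23, 1108]);
translate([1641, 559, 107]) cube([110, 23, 1108]);
translate([1790, 559, 107]) cube([110, 23, 1108]);
translate([1939, 559, 107]) cube([110, 23, 1108]);
translate([2088, 559, 107]) cube([110, 23, 1108]);


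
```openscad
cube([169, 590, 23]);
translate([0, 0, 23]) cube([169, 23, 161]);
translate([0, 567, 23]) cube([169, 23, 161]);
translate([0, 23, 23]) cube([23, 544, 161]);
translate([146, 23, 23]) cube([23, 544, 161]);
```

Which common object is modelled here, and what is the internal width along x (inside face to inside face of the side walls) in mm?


An open box. The internal width is 123 mm.

A 169×590 base slab with four walls standing on it — an open box. The base is 169 mm wide and the walls are 23 mm thick, so the internal width is 169 − 2 × 23 = 123 mm.


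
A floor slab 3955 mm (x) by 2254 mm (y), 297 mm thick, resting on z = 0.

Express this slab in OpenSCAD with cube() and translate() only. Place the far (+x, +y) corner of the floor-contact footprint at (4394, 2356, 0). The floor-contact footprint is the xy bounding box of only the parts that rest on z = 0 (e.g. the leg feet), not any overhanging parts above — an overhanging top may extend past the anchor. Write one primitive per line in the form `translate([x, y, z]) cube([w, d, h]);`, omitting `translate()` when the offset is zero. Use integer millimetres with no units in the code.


translate([439, 102, 0]) cube([3955, 2254, 297]);


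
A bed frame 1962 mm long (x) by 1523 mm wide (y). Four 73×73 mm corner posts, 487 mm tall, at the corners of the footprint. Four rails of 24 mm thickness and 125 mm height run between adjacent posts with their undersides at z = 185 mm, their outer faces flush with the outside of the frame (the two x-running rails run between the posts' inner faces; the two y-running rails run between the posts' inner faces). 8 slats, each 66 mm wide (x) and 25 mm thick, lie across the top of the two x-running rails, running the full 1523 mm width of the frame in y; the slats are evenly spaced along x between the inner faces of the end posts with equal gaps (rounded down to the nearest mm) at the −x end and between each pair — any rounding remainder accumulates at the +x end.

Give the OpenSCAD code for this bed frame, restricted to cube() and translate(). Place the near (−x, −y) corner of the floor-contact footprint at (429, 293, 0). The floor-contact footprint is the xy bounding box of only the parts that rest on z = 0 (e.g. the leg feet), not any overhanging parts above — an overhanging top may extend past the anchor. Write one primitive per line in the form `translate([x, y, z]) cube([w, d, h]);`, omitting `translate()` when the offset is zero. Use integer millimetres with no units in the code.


translate([429, 293, 0]) cube([73, 73, 487]);
translate([429, 1743, 0]) cube([73, 73, 487]);
translate([2318, 293, 0]) cube([73, 73, 487]);
translate([2318, 1743, 0]) cube([73, 73, 487]);
translate([502, 293, 185]) cube([1816, 24, 125]);
translate([502, 1792, 185]) cube([1816, 24, 125]);
translate([429, 366, 185]) cube([24, 1377, 125]);
translate([2367, 366, 185]) cube([24, 1377, 125]);
translate([645, 293, 310]) cube([66, 1523, 25]);
translate([854, 293, 310]) cube([66, 1523, 25]);
translate([1063, 293, 310]) cube([66, 1523, 25]);
translate([1272, 293, 310]) cube([66, 1523, 25]);
translate([1481, 293, 310]) cube([66, 1523, 25]);
translate([1690, 293, 310]) cube([66, 1523, 25]);
translate([1899, 293, 310]) cube([66, 1523, 25]);
translate([2108, 293, 310]) cube([66, 1523, 25]);


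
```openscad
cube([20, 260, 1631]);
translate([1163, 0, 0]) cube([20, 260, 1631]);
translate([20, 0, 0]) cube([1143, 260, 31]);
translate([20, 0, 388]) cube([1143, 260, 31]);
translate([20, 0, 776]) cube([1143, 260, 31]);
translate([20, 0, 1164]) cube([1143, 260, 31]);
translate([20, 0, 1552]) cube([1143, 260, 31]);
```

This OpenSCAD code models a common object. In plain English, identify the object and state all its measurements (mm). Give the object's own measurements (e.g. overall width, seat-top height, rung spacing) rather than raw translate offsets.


An open bookshelf. Two side panels, each 20 mm thick, 260 mm deep and 1631 mm tall, stand 1183 mm apart (outside-to-outside). Between them sit 5 shelves, each 31 mm thick and 260 mm deep, spanning the full gap between the sides. The bottom shelf rests on the floor (its underside at z = 0) and the clear gap between one shelf's top and the next shelf's underside is 357 mm.


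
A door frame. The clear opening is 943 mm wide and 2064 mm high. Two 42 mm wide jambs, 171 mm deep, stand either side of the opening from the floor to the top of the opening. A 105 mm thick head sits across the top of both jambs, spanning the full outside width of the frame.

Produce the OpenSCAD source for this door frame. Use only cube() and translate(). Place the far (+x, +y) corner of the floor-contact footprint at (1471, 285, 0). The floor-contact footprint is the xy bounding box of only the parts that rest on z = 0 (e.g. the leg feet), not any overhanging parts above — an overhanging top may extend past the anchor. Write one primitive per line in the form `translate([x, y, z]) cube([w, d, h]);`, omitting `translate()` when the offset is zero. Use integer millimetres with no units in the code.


translate([444, 114, 0]) cube([42, 171, 2064]);
translate([1429, 114, 0]) cube([42, 171, 2064]);
translate([444, 114, 2064]) cube([1027, 171, 105]);


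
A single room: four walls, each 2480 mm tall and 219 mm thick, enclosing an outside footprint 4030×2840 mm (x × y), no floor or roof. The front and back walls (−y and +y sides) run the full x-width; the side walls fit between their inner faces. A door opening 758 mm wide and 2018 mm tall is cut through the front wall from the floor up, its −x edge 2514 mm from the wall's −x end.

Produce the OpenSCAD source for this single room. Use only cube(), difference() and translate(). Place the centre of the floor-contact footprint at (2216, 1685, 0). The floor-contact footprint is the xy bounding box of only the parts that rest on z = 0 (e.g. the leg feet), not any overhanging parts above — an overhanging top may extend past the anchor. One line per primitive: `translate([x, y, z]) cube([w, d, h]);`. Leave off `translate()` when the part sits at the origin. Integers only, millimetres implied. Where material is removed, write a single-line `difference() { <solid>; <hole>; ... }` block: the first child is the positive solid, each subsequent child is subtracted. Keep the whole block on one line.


difference() { translate([201, 265, 0]) cube([4030, 219, 2480]); translate([2715, 265, 0]) cube([758, 219, 2018]); }
translate([201, 2886, 0]) cube([4030, 219, 2480]);
translate([201, 484, 0]) cube([219, 2402, 2480]);
translate([4012, 484, 0]) cube([219, 2402, 2480]);


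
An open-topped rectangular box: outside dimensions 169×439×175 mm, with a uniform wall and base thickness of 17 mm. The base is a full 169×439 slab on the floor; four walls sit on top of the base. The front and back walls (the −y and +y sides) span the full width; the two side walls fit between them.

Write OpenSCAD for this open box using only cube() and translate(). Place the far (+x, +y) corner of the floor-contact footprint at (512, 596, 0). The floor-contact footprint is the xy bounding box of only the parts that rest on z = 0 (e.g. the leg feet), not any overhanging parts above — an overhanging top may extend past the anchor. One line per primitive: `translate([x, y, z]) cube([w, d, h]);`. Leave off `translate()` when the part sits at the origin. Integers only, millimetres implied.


translate([343, 157, 0]) cube([169, 439, 17]);
translate([343, 157, 17]) cube([169, 17, 158]);
translate([343, 579, 17]) cube([169, 17, 158]);
translate([343, 174, 17]) cube([17, 405, 158]);
translate([495, 174, 17]) cube([17, 405, 158]);


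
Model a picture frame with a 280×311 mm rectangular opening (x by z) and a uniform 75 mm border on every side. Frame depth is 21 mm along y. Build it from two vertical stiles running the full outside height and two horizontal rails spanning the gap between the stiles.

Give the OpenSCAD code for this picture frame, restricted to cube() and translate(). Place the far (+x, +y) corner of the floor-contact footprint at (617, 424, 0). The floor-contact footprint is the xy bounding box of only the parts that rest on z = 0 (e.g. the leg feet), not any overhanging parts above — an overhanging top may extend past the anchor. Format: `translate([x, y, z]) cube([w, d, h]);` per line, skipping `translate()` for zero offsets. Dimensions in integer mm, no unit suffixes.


translate([187, 403, 0]) cube([75, 21, 461]);
translate([542, 403, 0]) cube([75, 21, 461]);
translate([262, 403, 0]) cube([280, 21, 75]);
translate([262, 403, 386]) cube([280, 21, 75]);


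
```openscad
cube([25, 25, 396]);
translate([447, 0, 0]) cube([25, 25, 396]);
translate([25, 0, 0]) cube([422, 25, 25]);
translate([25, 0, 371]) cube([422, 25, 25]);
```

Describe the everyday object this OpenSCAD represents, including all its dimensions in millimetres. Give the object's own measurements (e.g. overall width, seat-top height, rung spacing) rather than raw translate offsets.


A rectangular picture frame lying in the x–z plane (depth along y). The opening is 422 mm wide (x) by 346 mm tall (z), surrounded by a border 25 mm wide on all four sides. The frame is 25 mm deep and is made of two full-height vertical stiles with two horizontal rails fitted between them.


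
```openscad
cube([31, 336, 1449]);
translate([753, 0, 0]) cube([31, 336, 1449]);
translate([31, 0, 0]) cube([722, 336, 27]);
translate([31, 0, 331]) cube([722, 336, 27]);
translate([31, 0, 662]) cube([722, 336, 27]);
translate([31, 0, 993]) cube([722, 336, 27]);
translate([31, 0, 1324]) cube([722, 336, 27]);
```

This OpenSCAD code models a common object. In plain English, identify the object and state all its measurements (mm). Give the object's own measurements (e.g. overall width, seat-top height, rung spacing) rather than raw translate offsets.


An open bookshelf. Two side panels, each 31 mm thick, 336 mm deep and 1449 mm tall, stand 784 mm apart (outside-to-outside). Between them sit 5 shelves, each 27 mm thick and 336 mm deep, spanning the full gap between the sides. The bottom shelf rests on the floor (its underside at z = 0) and the clear gap between one shelf's top and the next shelf's underside is 304 mm.


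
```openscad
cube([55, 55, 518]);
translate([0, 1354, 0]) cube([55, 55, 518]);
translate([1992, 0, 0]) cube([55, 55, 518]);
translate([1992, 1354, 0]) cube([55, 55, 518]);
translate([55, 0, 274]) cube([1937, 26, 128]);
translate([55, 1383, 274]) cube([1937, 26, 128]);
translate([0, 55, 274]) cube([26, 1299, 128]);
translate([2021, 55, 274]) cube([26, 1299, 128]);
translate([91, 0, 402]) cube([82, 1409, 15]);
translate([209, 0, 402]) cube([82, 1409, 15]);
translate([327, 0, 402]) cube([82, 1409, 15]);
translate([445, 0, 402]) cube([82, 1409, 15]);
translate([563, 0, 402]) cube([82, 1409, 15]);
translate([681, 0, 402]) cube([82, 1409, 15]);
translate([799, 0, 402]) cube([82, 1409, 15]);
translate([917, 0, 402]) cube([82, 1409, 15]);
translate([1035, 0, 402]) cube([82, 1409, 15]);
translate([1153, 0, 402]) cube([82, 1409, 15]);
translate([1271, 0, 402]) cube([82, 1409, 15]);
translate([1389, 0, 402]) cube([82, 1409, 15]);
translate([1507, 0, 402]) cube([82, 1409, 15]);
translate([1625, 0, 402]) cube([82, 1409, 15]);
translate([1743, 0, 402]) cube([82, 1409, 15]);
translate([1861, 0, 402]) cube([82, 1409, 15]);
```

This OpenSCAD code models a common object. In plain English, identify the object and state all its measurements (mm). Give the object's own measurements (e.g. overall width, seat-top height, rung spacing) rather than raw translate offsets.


A bed frame 2047 mm long (x) by 1409 mm wide (y). Four 55×55 mm corner posts, 518 mm tall, at the corners of the footprint. Four rails of 26 mm thickness and 128 mm height run between adjacent posts with their undersides at z = 274 mm, their outer faces flush with the outside of the frame (the two x-running rails run between the posts' inner faces; the two y-running rails run between the posts' inner faces). 16 slats, each 82 mm wide (x) and 15 mm thick, lie across the top of the two x-running rails, running the full 1409 mm width of the frame in y; along x they sit between the end posts with a 36 mm gap after the −x posts and between neighbouring slats, leaving 49 mm before the +x posts.


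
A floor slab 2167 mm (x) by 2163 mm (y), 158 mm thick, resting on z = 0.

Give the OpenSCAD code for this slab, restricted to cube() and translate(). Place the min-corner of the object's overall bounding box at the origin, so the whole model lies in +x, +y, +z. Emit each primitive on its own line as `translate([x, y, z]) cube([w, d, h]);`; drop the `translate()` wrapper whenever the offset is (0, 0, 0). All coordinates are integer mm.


cube([2167, 2163, 158]);


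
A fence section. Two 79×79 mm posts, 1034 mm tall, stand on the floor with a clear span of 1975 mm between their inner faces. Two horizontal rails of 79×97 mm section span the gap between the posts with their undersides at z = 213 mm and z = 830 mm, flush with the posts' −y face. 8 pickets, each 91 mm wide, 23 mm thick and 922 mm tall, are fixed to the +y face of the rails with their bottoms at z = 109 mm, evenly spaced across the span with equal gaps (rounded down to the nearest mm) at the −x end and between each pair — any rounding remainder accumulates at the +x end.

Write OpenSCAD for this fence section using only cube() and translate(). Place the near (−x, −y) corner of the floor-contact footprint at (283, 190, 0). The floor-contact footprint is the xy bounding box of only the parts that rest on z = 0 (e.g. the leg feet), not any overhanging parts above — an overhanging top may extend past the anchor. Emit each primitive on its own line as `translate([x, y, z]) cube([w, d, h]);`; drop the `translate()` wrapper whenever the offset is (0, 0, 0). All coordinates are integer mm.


translate([283, 190, 0]) cube([79, 79, 1034]);
translate([2337, 190, 0]) cube([79, 79, 1034]);
translate([362, 190, 213]) cube([1975, 79, 97]);
translate([362, 190, 830]) cube([1975, 79, 97]);
translate([500, 269, 109]) cube([91, 23, 922]);
translate([729, 269, 109]) cube([91, 23, 922]);
translate([958, 269, 109]) cube([91, 23, 922]);
translate([1187, 269, 109]) cube([91, 23, 922]);
translate([1416, 269, 109]) cube([91, 23, 922]);
translate([1645, 269, 109]) cube([91, 23, 922]);
translate([1874, 269, 109]) cube([91, 23, 922]);
translate([2103, 269, 109]) cube([91, 23, 922]);
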